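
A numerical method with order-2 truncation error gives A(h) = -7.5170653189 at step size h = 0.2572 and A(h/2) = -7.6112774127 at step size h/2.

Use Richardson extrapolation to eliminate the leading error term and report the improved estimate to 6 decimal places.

-7.642681

Method order is 2; weight 2^2 = 4.
2^2*A(h/2) = -30.4451096508; minus A(h) gives -22.9280443319.
Divide by 2^2 − 1 = 3.
(4*(-7.6112774127) − (-7.5170653189))/(4 − 1) = -7.6426814440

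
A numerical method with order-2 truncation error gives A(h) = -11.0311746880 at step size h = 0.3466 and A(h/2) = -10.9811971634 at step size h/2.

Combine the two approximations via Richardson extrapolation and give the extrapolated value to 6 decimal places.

Leading term ∝ h^2; use weight 4 = 2^2.
A(h/2) − A(h) = -10.9811971634 − (-11.0311746880) = 0.0499775246
Correction (A(h/2) − A(h))/(4 − 1) = 0.0499775246/3 = 0.0166591749
R = A(h/2) + (A(h/2) − A(h))/3 = -10.9811971634 + 0.0166591749 = -10.9645379885
Shift from A(h/2): +0.0166591749.

-10.964538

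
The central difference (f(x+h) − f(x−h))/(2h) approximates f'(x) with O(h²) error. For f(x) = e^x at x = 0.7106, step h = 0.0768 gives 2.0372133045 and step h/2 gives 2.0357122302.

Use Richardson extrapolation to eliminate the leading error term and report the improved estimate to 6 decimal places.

r = 2, so 2^r = 4.
A(h/2) − A(h) = 2.0357122302 − 2.0372133045 = -0.0015010743
Divide by 2^2 − 1 = 3: (-0.0015010743)/3 = -0.0005003581
R = 2.0357122302 − 0.0005003581 = 2.0352118721

2.035212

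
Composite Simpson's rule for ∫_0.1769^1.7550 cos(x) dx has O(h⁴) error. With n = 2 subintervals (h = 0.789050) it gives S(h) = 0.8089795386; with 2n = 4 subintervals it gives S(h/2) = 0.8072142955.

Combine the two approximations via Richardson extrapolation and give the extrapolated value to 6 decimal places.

0.807097

r = 4, so 2^r = 16.
Weighted: 12.9154287280 − 0.8089795386 = 12.1064491894
Denominator 16 − 1 = 15.
12.1064491894 ÷ 15 = 0.8070966126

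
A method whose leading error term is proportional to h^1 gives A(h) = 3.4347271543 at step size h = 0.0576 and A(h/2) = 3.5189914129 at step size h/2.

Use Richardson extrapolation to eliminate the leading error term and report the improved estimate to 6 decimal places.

r = 1: numerator weight 2, denominator 1.
2 × 3.5189914129 − 3.4347271543 = 3.6032556715
3.6032556715 ÷ 1 = 3.6032556715

3.603256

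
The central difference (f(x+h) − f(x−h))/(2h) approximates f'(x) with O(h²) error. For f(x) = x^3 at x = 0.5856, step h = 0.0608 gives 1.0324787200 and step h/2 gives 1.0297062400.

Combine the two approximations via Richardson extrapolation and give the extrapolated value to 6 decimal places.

1.028782

Method order is 2; weight 2^2 = 4.
Top: 4(1.0297062400) − (1.0324787200) = 3.0863462400
(4 × 1.0297062400 − 1.0324787200)/(4 − 1) = 1.0287820800
Correction |R − A(h/2)| = 9.242e-04; gap |A(h/2) − A(h)| = 2.772e-03.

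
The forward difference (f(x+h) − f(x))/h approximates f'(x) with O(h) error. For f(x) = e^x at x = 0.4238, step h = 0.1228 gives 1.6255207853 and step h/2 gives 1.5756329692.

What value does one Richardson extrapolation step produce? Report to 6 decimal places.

Method order is 1; weight 2^1 = 2.
Weighted: 3.1512659384 − 1.6255207853 = 1.5257451531
Divide by 2^1 − 1 = 1.
1.5257451531 ÷ 1 = 1.5257451531
Correction |R − A(h/2)| = 4.989e-02; gap |A(h/2) − A(h)| = 4.989e-02.

1.525745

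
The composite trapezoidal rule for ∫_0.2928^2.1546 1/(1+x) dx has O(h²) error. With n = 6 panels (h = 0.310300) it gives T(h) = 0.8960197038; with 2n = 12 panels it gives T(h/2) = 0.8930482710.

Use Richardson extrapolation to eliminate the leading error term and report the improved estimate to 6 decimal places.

Leading term ∝ h^2; use weight 4 = 2^2.
Top: 4(0.8930482710) − (0.8960197038) = 2.6761733802
Divide by 2^2 − 1 = 3.
(4·0.8930482710 − 0.8960197038)/(4 − 1) = 0.8920577934
Correction |R − A(h/2)| = 9.905e-04; gap |A(h/2) − A(h)| = 2.971e-03.

0.892058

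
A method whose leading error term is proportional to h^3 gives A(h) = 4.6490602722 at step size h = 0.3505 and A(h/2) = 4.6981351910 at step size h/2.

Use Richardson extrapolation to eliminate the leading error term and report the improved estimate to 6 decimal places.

r = 3, so 2^r = 8.
Numerator 8·A(h/2) − A(h) = 8·4.6981351910 − 4.6490602722 = 32.9360212558
(8·4.6981351910 − 4.6490602722)/(8 − 1) = 4.7051458937

4.705146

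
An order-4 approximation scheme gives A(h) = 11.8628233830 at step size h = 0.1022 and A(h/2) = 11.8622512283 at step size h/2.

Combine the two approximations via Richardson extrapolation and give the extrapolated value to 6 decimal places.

11.862213

The method has order 4: 2^4 = 16.
Weighted: 189.7960196528 − 11.8628233830 = 177.9331962698
Extrapolated: 177.9331962698 / 15 = 11.8622130847
Correction |R − A(h/2)| = 3.814e-05; gap |A(h/2) − A(h)| = 5.722e-04.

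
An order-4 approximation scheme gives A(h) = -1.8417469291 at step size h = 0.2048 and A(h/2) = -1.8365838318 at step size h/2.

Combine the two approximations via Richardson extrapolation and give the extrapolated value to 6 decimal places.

-1.836240

The method has order 4: 2^4 = 16.
Top: 16(-1.8365838318) − (-1.8417469291) = -27.5435943797
Denominator 16 − 1 = 15.
Result: -1.8362396253
Correction |R − A(h/2)| = 3.442e-04; gap |A(h/2) − A(h)| = 5.163e-03.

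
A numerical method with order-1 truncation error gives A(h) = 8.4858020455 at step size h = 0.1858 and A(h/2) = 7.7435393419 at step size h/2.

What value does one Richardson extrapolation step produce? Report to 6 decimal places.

7.001277

Order 1 gives 2^r = 2 and 2^r − 1 = 1.
Difference of the inputs: 7.7435393419 − 8.4858020455 = -0.7422627036
Correction (A(h/2) − A(h))/(2 − 1) = (-0.7422627036)/1 = -0.7422627036
R = 7.7435393419 − 0.7422627036 = 7.0012766383
Correction |R − A(h/2)| = 7.423e-01; gap |A(h/2) − A(h)| = 7.423e-01.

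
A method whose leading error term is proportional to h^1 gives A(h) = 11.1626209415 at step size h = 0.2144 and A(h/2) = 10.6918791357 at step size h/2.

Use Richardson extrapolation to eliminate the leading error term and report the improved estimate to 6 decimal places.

Order 1 gives 2^r = 2 and 2^r − 1 = 1.
2 × 10.6918791357 − 11.1626209415 = 10.2211373299
Denominator 2 − 1 = 1.
R = 10.2211373299/1 = 10.2211373299
Correction |R − A(h/2)| = 4.707e-01; gap |A(h/2) − A(h)| = 4.707e-01.

10.221137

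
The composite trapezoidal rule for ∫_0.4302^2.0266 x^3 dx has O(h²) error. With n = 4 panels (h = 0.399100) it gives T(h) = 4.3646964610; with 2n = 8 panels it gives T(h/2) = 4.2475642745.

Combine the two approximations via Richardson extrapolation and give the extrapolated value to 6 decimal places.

4.208520

The method has order 2: 2^2 = 4.
4×4.2475642745 − 4.3646964610 = 12.6255606370
(4×4.2475642745 − 4.3646964610)/(4 − 1) = 4.2085202123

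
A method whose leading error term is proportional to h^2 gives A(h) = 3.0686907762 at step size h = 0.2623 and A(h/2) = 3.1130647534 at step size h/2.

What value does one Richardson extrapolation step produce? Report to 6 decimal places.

The method has order 2: 2^2 = 4.
A(h/2) − A(h) = 3.1130647534 − 3.0686907762 = 0.0443739772
Divide by 2^2 − 1 = 3: 0.0443739772/3 = 0.0147913257
R = A(h/2) + (A(h/2) − A(h))/3 = 3.1130647534 + 0.0147913257 = 3.1278560791
Shift from A(h/2): +0.0147913257.

3.127856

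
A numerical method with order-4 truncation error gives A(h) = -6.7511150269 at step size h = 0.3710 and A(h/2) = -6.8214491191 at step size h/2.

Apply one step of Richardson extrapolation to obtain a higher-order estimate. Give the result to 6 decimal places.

-6.826138

The method has order 4: 2^4 = 16.
16*(-6.8214491191) − (-6.7511150269) = -102.3920708787
Extrapolated: (-102.3920708787) / 15 = -6.8261380586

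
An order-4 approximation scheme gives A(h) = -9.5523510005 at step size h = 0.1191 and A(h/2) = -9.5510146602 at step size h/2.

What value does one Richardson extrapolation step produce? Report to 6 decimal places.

r = 4: numerator weight 16, denominator 15.
16 × (-9.5510146602) = -152.8162345632; subtract (-9.5523510005) → -143.2638835627
Extrapolated: (-143.2638835627) / 15 = -9.5509255708

-9.550926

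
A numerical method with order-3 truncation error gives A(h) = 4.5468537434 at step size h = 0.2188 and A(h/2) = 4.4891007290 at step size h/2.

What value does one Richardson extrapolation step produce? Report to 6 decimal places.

Leading term ∝ h^3; use weight 8 = 2^3.
Difference of the inputs: 4.4891007290 − 4.5468537434 = -0.0577530144
Correction (A(h/2) − A(h))/(8 − 1) = (-0.0577530144)/7 = -0.0082504306
R = A(h/2) + (A(h/2) − A(h))/7 = 4.4891007290 − 0.0082504306 = 4.4808502984
Correction |R − A(h/2)| = 8.250e-03; gap |A(h/2) − A(h)| = 5.775e-02.

4.480850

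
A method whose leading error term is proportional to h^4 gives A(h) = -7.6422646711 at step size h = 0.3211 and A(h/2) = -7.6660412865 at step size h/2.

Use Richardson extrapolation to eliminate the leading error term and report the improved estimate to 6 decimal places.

-7.667626

r = 4: numerator weight 16, denominator 15.
16*(-7.6660412865) = -122.6566605840; subtract (-7.6422646711) → -115.0143959129
Extrapolated: (-115.0143959129) / 15 = -7.6676263942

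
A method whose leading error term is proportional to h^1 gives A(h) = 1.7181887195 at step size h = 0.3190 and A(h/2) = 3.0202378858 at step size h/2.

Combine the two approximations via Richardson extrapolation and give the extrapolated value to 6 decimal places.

The method has order 1: 2^1 = 2.
2·3.0202378858 = 6.0404757716; subtract 1.7181887195 → 4.3222870521
Divide by 2^1 − 1 = 1.
So the Richardson estimate is 4.3222870521.

4.322287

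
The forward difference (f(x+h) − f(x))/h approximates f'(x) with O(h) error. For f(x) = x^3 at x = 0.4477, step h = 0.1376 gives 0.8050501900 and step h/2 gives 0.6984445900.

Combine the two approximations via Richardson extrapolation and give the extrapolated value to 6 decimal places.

0.591839

The method has order 1: 2^1 = 2.
2·0.6984445900 = 1.3968891800; subtract 0.8050501900 → 0.5918389900
Denominator 2 − 1 = 1.
R = 0.5918389900/1 = 0.5918389900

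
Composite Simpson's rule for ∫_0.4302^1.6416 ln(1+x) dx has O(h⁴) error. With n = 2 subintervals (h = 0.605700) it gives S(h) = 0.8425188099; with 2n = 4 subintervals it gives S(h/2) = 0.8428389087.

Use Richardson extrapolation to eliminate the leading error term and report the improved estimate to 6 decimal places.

Order 4 gives 2^r = 16 and 2^r − 1 = 15.
16·0.8428389087 = 13.4854225392; 13.4854225392 − 0.8425188099 = 12.6429037293
12.6429037293 ÷ 15 = 0.8428602486

0.842860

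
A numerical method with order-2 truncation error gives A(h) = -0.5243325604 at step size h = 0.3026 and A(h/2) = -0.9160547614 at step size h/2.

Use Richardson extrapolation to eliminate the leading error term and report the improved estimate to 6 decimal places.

r = 2, so 2^r = 4.
4·(-0.9160547614) − (-0.5243325604) = -3.1398864852
(-3.1398864852) ÷ 3 = -1.0466288284

-1.046629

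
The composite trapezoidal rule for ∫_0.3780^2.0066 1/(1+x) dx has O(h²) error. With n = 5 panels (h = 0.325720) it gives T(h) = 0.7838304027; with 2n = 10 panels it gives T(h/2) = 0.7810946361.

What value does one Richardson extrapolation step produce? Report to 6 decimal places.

Method order is 2; weight 2^2 = 4.
4·0.7810946361 = 3.1243785444; 3.1243785444 − 0.7838304027 = 2.3405481417
Denominator 4 − 1 = 3.
Result: 0.7801827139

0.780183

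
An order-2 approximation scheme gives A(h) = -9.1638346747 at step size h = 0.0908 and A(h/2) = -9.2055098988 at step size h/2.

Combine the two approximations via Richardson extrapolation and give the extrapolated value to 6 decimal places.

Order 2 gives 2^r = 4 and 2^r − 1 = 3.
Numerator 4·A(h/2) − A(h) = 4·(-9.2055098988) − (-9.1638346747) = -27.6582049205
Extrapolated: (-27.6582049205) / 3 = -9.2194016402
Shift from A(h/2): −0.0138917414.

-9.219402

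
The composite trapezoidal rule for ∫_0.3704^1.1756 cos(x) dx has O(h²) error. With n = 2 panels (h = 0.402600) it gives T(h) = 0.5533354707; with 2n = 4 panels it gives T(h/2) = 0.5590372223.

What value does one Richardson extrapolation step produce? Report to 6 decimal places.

0.560938

Order 2 gives 2^r = 4 and 2^r − 1 = 3.
Difference of the inputs: 0.5590372223 − 0.5533354707 = 0.0057017516
Correction (A(h/2) − A(h))/(4 − 1) = 0.0057017516/3 = 0.0019005839
R = 0.5590372223 + 0.0019005839 = 0.5609378062
Correction |R − A(h/2)| = 1.901e-03; gap |A(h/2) − A(h)| = 5.702e-03.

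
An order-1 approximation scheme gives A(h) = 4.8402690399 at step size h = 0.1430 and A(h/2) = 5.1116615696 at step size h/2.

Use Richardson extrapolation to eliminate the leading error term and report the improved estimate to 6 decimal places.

r = 1: numerator weight 2, denominator 1.
2*5.1116615696 = 10.2233231392; subtract 4.8402690399 → 5.3830540993
R = 5.3830540993/1 = 5.3830540993
Gap between inputs: 2.714e-01; correction applied: +0.2713925297.

5.383054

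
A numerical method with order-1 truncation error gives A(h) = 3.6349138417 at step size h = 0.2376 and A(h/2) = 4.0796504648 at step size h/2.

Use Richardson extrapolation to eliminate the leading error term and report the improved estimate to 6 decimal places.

4.524387

The method has order 1: 2^1 = 2.
Weighted: 8.1593009296 − 3.6349138417 = 4.5243870879
Denominator 2 − 1 = 1.
R = 4.5243870879/1 = 4.5243870879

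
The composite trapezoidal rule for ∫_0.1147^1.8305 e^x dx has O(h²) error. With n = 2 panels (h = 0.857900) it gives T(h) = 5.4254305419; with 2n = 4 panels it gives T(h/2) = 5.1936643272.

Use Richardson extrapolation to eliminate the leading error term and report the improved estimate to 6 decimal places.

Error is O(h^2); halving h shrinks it by 2^2 = 4.
A(h/2) − A(h) = 5.1936643272 − 5.4254305419 = -0.2317662147
Correction (A(h/2) − A(h))/(4 − 1) = (-0.2317662147)/3 = -0.0772554049
R = 5.1936643272 − 0.0772554049 = 5.1164089223

5.116409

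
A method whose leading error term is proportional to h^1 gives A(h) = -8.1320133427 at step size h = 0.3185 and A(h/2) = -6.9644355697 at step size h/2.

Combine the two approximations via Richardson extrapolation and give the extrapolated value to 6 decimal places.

-5.796858

Leading term ∝ h^1; use weight 2 = 2^1.
Difference of the inputs: -6.9644355697 − (-8.1320133427) = 1.1675777730
Correction (A(h/2) − A(h))/(2 − 1) = 1.1675777730/1 = 1.1675777730
R = A(h/2) + (A(h/2) − A(h))/1 = -6.9644355697 + 1.1675777730 = -5.7968577967
Gap between inputs: 1.168e+00; correction applied: +1.1675777730.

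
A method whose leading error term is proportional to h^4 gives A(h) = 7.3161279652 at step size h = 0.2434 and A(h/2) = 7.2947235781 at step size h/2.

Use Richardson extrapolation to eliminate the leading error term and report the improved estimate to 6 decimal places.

7.293297

Leading term ∝ h^4; use weight 16 = 2^4.
Top: 16(7.2947235781) − (7.3161279652) = 109.3994492844
Denominator 16 − 1 = 15.
So the Richardson estimate is 7.2932966190.
Shift from A(h/2): −0.0014269591.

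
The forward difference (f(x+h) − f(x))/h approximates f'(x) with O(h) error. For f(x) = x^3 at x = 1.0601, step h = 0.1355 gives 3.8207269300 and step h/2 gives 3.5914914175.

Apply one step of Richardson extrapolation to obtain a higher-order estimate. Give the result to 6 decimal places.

3.362256

Error is O(h^1); halving h shrinks it by 2^1 = 2.
2*3.5914914175 − 3.8207269300 = 3.3622559050
R = 3.3622559050/1 = 3.3622559050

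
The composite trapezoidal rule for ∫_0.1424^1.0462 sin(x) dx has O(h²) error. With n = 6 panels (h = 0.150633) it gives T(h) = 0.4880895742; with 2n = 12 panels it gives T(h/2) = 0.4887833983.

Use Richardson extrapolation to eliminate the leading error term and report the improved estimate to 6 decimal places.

The method has order 2: 2^2 = 4.
4·0.4887833983 = 1.9551335932; 1.9551335932 − 0.4880895742 = 1.4670440190
(4·0.4887833983 − 0.4880895742)/(4 − 1) = 0.4890146730
Correction |R − A(h/2)| = 2.313e-04; gap |A(h/2) − A(h)| = 6.938e-04.

0.489015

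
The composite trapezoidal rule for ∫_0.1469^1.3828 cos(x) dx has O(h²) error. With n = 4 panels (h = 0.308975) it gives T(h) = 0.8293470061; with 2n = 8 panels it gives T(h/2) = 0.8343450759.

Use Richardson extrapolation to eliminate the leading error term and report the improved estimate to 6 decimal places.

0.836011

With r = 2 the leading error scales as h^2, so the weight is 2^2 = 4.
Top: 4(0.8343450759) − (0.8293470061) = 2.5080332975
2.5080332975 ÷ 3 = 0.8360110992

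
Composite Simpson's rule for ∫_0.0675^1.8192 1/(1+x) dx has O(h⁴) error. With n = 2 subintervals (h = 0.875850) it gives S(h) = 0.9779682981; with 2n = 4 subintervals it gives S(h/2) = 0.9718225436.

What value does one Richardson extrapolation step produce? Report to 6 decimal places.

The method has order 4: 2^4 = 16.
16·0.9718225436 = 15.5491606976; 15.5491606976 − 0.9779682981 = 14.5711923995
Denominator 16 − 1 = 15.
(16·0.9718225436 − 0.9779682981)/(16 − 1) = 0.9714128266

0.971413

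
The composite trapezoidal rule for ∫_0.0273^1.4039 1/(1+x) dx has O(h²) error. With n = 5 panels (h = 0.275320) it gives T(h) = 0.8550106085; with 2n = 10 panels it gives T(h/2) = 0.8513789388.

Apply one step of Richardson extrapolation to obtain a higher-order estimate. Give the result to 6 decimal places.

0.850168

Leading term ∝ h^2; use weight 4 = 2^2.
Weighted: 3.4055157552 − 0.8550106085 = 2.5505051467
R = 2.5505051467/3 = 0.8501683822
Gap between inputs: 3.632e-03; correction applied: −0.0012105566.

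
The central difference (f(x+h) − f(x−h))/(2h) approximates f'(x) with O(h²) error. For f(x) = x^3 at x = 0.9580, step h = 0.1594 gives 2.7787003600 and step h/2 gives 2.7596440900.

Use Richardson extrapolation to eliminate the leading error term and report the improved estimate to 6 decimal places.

r = 2: numerator weight 4, denominator 3.
Weighted: 11.0385763600 − 2.7787003600 = 8.2598760000
Denominator 4 − 1 = 3.
(4·2.7596440900 − 2.7787003600)/(4 − 1) = 2.7532920000

2.753292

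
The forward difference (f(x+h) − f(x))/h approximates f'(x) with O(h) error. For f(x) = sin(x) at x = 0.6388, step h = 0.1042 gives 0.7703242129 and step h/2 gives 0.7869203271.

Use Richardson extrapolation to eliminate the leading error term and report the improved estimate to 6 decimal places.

Method order is 1; weight 2^1 = 2.
Weighted: 1.5738406542 − 0.7703242129 = 0.8035164413
Divide by 2^1 − 1 = 1.
So the Richardson estimate is 0.8035164413.
Correction |R − A(h/2)| = 1.660e-02; gap |A(h/2) − A(h)| = 1.660e-02.

0.803516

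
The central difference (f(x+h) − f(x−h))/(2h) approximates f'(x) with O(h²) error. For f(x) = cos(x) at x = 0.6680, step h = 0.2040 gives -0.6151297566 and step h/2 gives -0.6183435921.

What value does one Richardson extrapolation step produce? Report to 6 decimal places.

The method has order 2: 2^2 = 4.
A(h/2) − A(h) = -0.6183435921 − (-0.6151297566) = -0.0032138355
Divide by 2^2 − 1 = 3: (-0.0032138355)/3 = -0.0010712785
R = -0.6183435921 − 0.0010712785 = -0.6194148706
Correction |R − A(h/2)| = 1.071e-03; gap |A(h/2) − A(h)| = 3.214e-03.

-0.619415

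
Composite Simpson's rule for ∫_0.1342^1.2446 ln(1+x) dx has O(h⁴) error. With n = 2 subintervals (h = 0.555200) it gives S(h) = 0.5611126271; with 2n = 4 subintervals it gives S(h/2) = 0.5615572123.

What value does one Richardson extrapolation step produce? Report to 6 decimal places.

0.561587

Order 4 gives 2^r = 16 and 2^r − 1 = 15.
2^4 × A(h/2) = 8.9849153968; minus A(h) gives 8.4238027697.
Divide by 2^4 − 1 = 15.
So the Richardson estimate is 0.5615868513.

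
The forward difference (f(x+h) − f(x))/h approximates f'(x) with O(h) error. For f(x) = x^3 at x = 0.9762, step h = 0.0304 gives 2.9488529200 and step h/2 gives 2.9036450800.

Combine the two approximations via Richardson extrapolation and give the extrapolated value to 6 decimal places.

2.858437

r = 1, so 2^r = 2.
2 × 2.9036450800 = 5.8072901600; 5.8072901600 − 2.9488529200 = 2.8584372400
Denominator 2 − 1 = 1.
Extrapolated: 2.8584372400 / 1 = 2.8584372400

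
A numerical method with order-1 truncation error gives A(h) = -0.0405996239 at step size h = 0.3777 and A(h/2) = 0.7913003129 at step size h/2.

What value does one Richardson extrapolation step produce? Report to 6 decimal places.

The method has order 1: 2^1 = 2.
2*0.7913003129 = 1.5826006258; subtract (-0.0405996239) → 1.6232002497
Extrapolated: 1.6232002497 / 1 = 1.6232002497

1.623200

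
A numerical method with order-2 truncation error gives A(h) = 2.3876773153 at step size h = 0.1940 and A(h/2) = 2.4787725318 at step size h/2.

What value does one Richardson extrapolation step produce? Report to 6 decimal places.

Method order is 2; weight 2^2 = 4.
Numerator 4×A(h/2) − A(h) = 4×2.4787725318 − 2.3876773153 = 7.5274128119
Divide by 2^2 − 1 = 3.
Result: 2.5091376040

2.509138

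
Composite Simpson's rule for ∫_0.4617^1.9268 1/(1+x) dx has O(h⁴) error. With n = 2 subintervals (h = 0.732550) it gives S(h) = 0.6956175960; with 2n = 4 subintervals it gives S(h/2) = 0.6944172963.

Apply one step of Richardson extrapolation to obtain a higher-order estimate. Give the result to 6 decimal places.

Order 4 gives 2^r = 16 and 2^r − 1 = 15.
Weighted: 11.1106767408 − 0.6956175960 = 10.4150591448
R = 10.4150591448/15 = 0.6943372763
Shift from A(h/2): −0.0000800200.

0.694337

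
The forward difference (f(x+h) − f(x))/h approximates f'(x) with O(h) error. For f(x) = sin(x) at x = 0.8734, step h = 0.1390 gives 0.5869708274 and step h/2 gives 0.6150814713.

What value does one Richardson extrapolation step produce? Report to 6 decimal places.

Leading term ∝ h^1; use weight 2 = 2^1.
2×0.6150814713 = 1.2301629426; subtract 0.5869708274 → 0.6431921152
Denominator 2 − 1 = 1.
R = 0.6431921152/1 = 0.6431921152

0.643192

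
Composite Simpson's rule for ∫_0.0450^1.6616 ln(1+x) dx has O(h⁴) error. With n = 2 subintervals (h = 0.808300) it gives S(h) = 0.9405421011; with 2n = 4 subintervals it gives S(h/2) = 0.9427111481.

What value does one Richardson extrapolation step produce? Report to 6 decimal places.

0.942856

With r = 4 the leading error scales as h^4, so the weight is 2^4 = 16.
Numerator 16*A(h/2) − A(h) = 16*0.9427111481 − 0.9405421011 = 14.1428362685
Extrapolated: 14.1428362685 / 15 = 0.9428557512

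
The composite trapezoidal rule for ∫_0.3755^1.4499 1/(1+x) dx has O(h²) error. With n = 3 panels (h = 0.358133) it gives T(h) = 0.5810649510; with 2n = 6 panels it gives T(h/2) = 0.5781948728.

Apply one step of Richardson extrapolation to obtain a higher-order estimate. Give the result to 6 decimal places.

Leading term ∝ h^2; use weight 4 = 2^2.
4*0.5781948728 = 2.3127794912; subtract 0.5810649510 → 1.7317145402
Denominator 4 − 1 = 3.
R = 1.7317145402/3 = 0.5772381801

0.577238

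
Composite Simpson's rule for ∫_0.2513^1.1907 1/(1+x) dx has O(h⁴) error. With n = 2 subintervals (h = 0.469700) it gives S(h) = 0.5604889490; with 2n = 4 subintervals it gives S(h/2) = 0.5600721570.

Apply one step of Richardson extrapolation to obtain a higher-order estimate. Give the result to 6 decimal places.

0.560044

Method order is 4; weight 2^4 = 16.
Weighted: 8.9611545120 − 0.5604889490 = 8.4006655630
8.4006655630 ÷ 15 = 0.5600443709
Shift from A(h/2): −0.0000277861.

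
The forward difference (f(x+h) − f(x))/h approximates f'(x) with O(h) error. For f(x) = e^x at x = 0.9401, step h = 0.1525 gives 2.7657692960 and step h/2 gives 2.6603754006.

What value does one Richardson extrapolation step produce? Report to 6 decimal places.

r = 1, so 2^r = 2.
2·2.6603754006 = 5.3207508012; 5.3207508012 − 2.7657692960 = 2.5549815052
Extrapolated: 2.5549815052 / 1 = 2.5549815052

2.554982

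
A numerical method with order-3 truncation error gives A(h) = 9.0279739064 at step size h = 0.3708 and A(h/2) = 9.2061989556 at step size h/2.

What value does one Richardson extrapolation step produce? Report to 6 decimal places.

Leading term ∝ h^3; use weight 8 = 2^3.
8 × 9.2061989556 = 73.6495916448; subtract 9.0279739064 → 64.6216177384
Divide by 2^3 − 1 = 7.
Extrapolated: 64.6216177384 / 7 = 9.2316596769

9.231660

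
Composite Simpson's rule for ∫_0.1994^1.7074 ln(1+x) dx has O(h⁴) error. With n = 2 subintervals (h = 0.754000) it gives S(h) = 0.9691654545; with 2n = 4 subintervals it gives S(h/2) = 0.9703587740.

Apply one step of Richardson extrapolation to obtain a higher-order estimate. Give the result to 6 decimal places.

The method has order 4: 2^4 = 16.
Numerator 16×A(h/2) − A(h) = 16×0.9703587740 − 0.9691654545 = 14.5565749295
Denominator 16 − 1 = 15.
R = 14.5565749295/15 = 0.9704383286
Shift from A(h/2): +0.0000795546.

0.970438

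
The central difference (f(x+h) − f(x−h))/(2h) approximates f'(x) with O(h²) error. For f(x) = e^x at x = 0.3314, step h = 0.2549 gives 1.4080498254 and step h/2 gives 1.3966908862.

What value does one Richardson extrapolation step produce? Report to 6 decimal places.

1.392905

The method has order 2: 2^2 = 4.
Difference of the inputs: 1.3966908862 − 1.4080498254 = -0.0113589392
Correction (A(h/2) − A(h))/(4 − 1) = (-0.0113589392)/3 = -0.0037863131
R = A(h/2) + (A(h/2) − A(h))/3 = 1.3966908862 − 0.0037863131 = 1.3929045731
Gap between inputs: 1.136e-02; correction applied: −0.0037863131.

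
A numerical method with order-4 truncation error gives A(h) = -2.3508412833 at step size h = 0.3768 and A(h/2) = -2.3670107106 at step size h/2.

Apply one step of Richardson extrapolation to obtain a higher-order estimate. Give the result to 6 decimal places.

The method has order 4: 2^4 = 16.
16×(-2.3670107106) = -37.8721713696; subtract (-2.3508412833) → -35.5213300863
Denominator 16 − 1 = 15.
(-35.5213300863) ÷ 15 = -2.3680886724
Gap between inputs: 1.617e-02; correction applied: −0.0010779618.

-2.368089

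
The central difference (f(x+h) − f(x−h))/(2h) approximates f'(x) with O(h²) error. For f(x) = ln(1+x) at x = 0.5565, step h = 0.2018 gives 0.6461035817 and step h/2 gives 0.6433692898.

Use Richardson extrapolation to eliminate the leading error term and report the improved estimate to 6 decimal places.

0.642458

r = 2: numerator weight 4, denominator 3.
4 × 0.6433692898 − 0.6461035817 = 1.9273735775
Divide by 2^2 − 1 = 3.
Result: 0.6424578592
Shift from A(h/2): −0.0009114306.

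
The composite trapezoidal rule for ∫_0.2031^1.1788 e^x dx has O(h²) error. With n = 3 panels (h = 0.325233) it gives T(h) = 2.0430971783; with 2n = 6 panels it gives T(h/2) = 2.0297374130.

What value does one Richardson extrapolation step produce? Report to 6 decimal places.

r = 2: numerator weight 4, denominator 3.
Difference of the inputs: 2.0297374130 − 2.0430971783 = -0.0133597653
Correction (A(h/2) − A(h))/(4 − 1) = (-0.0133597653)/3 = -0.0044532551
R = 2.0297374130 − 0.0044532551 = 2.0252841579
Correction |R − A(h/2)| = 4.453e-03; gap |A(h/2) − A(h)| = 1.336e-02.

2.025284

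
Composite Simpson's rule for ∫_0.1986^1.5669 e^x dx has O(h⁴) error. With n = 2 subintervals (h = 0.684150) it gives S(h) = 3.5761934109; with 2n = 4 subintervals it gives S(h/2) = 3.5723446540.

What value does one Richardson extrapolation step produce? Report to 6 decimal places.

3.572088

Leading term ∝ h^4; use weight 16 = 2^4.
16·3.5723446540 − 3.5761934109 = 53.5813210531
(16·3.5723446540 − 3.5761934109)/(16 − 1) = 3.5720880702
Gap between inputs: 3.849e-03; correction applied: −0.0002565838.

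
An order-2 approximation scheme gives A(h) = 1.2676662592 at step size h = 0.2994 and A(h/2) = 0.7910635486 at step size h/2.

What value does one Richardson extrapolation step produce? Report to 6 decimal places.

Error is O(h^2); halving h shrinks it by 2^2 = 4.
4*0.7910635486 = 3.1642541944; subtract 1.2676662592 → 1.8965879352
(4*0.7910635486 − 1.2676662592)/(4 − 1) = 0.6321959784

0.632196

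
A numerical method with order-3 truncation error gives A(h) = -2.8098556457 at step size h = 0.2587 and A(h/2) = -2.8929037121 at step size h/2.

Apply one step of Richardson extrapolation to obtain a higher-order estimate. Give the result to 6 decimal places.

-2.904768

Leading term ∝ h^3; use weight 8 = 2^3.
8*(-2.8929037121) − (-2.8098556457) = -20.3333740511
R = (-20.3333740511)/7 = -2.9047677216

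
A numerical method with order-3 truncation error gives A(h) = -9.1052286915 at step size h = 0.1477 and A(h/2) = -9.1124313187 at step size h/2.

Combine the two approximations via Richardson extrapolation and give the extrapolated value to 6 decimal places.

-9.113460

With r = 3 the leading error scales as h^3, so the weight is 2^3 = 8.
8 × (-9.1124313187) = -72.8994505496; (-72.8994505496) − (-9.1052286915) = -63.7942218581
Denominator 8 − 1 = 7.
(8 × (-9.1124313187) − (-9.1052286915))/(8 − 1) = -9.1134602654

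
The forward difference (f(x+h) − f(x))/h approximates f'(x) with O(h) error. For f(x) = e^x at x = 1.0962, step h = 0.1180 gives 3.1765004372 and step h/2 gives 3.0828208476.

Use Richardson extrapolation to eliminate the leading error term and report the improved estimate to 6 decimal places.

r = 1: numerator weight 2, denominator 1.
Numerator 2*A(h/2) − A(h) = 2*3.0828208476 − 3.1765004372 = 2.9891412580
Denominator 2 − 1 = 1.
2.9891412580 ÷ 1 = 2.9891412580
Gap between inputs: 9.368e-02; correction applied: −0.0936795896.

2.989141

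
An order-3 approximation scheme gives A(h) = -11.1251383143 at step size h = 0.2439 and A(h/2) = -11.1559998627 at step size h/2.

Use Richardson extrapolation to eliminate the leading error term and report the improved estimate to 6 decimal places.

Error is O(h^3); halving h shrinks it by 2^3 = 8.
8×(-11.1559998627) − (-11.1251383143) = -78.1228605873
Divide by 2^3 − 1 = 7.
Result: -11.1604086553
Gap between inputs: 3.086e-02; correction applied: −0.0044087926.

-11.160409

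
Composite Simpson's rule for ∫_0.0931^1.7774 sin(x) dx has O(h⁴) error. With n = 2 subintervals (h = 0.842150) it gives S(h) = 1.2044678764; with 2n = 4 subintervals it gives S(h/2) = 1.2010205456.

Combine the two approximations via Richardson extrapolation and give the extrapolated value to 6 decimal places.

1.200791

With r = 4 the leading error scales as h^4, so the weight is 2^4 = 16.
2^4 × A(h/2) = 19.2163287296; minus A(h) gives 18.0118608532.
Divide by 2^4 − 1 = 15.
Result: 1.2007907235
Shift from A(h/2): −0.0002298221.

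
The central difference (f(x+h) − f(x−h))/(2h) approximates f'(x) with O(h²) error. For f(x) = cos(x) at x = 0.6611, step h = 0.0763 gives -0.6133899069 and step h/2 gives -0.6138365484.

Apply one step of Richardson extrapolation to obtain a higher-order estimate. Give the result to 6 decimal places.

r = 2, so 2^r = 4.
4·(-0.6138365484) = -2.4553461936; subtract (-0.6133899069) → -1.8419562867
Divide by 2^2 − 1 = 3.
R = (-1.8419562867)/3 = -0.6139854289
Shift from A(h/2): −0.0001488805.

-0.613985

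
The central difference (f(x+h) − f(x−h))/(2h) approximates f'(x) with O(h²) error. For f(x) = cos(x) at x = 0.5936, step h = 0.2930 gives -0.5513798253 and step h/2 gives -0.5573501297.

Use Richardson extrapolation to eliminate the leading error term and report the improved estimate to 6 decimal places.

r = 2, so 2^r = 4.
Difference of the inputs: -0.5573501297 − (-0.5513798253) = -0.0059703044
Correction (A(h/2) − A(h))/(4 − 1) = (-0.0059703044)/3 = -0.0019901015
R = -0.5573501297 − 0.0019901015 = -0.5593402312
Shift from A(h/2): −0.0019901015.

-0.559340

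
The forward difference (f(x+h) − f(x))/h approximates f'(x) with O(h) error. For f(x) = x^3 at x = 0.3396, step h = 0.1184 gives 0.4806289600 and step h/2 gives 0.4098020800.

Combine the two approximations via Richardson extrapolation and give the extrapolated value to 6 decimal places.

0.338975

Order 1 gives 2^r = 2 and 2^r − 1 = 1.
2^1 × A(h/2) = 0.8196041600; minus A(h) gives 0.3389752000.
(2 × 0.4098020800 − 0.4806289600)/(2 − 1) = 0.3389752000
Gap between inputs: 7.083e-02; correction applied: −0.0708268800.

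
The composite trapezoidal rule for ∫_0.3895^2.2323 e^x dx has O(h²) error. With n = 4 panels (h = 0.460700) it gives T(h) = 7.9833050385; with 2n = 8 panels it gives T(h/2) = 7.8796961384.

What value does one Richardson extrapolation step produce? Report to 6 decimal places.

r = 2, so 2^r = 4.
Top: 4(7.8796961384) − (7.9833050385) = 23.5354795151
23.5354795151 ÷ 3 = 7.8451598384

7.845160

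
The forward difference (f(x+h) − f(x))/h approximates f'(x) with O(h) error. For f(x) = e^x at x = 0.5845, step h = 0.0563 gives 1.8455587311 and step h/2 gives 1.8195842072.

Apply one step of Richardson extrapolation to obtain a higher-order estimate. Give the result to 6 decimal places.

1.793610

The method has order 1: 2^1 = 2.
2^1·A(h/2) = 3.6391684144; minus A(h) gives 1.7936096833.
Divide by 2^1 − 1 = 1.
Extrapolated: 1.7936096833 / 1 = 1.7936096833
Gap between inputs: 2.597e-02; correction applied: −0.0259745239.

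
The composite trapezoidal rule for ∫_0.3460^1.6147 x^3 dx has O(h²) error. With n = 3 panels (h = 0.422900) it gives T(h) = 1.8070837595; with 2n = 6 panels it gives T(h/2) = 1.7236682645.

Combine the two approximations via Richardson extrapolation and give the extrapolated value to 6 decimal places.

r = 2: numerator weight 4, denominator 3.
Difference of the inputs: 1.7236682645 − 1.8070837595 = -0.0834154950
Divide by 2^2 − 1 = 3: (-0.0834154950)/3 = -0.0278051650
R = 1.7236682645 − 0.0278051650 = 1.6958630995

1.695863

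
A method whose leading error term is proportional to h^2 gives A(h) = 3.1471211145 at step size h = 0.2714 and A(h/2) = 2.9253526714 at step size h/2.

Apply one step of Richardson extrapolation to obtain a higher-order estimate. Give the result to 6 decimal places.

With r = 2 the leading error scales as h^2, so the weight is 2^2 = 4.
4×2.9253526714 = 11.7014106856; subtract 3.1471211145 → 8.5542895711
Divide by 2^2 − 1 = 3.
8.5542895711 ÷ 3 = 2.8514298570

2.851430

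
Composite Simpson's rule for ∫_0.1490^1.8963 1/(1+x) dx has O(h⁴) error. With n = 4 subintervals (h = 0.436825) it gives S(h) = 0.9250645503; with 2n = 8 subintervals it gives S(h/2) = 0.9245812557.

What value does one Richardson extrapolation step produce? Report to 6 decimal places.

0.924549

With r = 4 the leading error scales as h^4, so the weight is 2^4 = 16.
2^4·A(h/2) = 14.7933000912; minus A(h) gives 13.8682355409.
Denominator 16 − 1 = 15.
R = 13.8682355409/15 = 0.9245490361
Shift from A(h/2): −0.0000322196.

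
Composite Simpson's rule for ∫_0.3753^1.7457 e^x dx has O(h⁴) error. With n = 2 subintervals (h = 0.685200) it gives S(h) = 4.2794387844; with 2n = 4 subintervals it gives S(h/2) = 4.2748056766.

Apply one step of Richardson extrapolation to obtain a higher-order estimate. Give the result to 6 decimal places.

4.274497

r = 4, so 2^r = 16.
Top: 16(4.2748056766) − (4.2794387844) = 64.1174520412
Extrapolated: 64.1174520412 / 15 = 4.2744968027
Gap between inputs: 4.633e-03; correction applied: −0.0003088739.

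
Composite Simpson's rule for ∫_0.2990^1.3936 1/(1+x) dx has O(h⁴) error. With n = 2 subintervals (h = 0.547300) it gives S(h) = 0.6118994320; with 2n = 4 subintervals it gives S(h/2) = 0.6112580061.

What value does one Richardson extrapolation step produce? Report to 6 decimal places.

r = 4, so 2^r = 16.
Top: 16(0.6112580061) − (0.6118994320) = 9.1682286656
R = 9.1682286656/15 = 0.6112152444
Gap between inputs: 6.414e-04; correction applied: −0.0000427617.

0.611215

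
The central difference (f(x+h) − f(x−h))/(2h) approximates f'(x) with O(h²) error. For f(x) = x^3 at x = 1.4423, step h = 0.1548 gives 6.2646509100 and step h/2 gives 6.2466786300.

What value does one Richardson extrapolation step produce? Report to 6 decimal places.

6.240688

Method order is 2; weight 2^2 = 4.
Top: 4(6.2466786300) − (6.2646509100) = 18.7220636100
R = 18.7220636100/3 = 6.2406878700
Shift from A(h/2): −0.0059907600.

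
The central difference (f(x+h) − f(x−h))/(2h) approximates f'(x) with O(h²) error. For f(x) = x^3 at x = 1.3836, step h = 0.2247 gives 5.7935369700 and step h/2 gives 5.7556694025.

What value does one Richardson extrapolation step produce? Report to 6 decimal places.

5.743047

Order 2 gives 2^r = 4 and 2^r − 1 = 3.
4·5.7556694025 − 5.7935369700 = 17.2291406400
Divide by 2^2 − 1 = 3.
Extrapolated: 17.2291406400 / 3 = 5.7430468800
Shift from A(h/2): −0.0126225225.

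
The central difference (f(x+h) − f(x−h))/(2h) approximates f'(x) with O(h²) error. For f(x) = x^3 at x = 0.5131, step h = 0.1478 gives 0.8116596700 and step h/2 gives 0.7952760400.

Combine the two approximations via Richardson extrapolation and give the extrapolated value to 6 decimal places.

0.789815

With r = 2 the leading error scales as h^2, so the weight is 2^2 = 4.
Numerator 4 × A(h/2) − A(h) = 4 × 0.7952760400 − 0.8116596700 = 2.3694444900
Divide by 2^2 − 1 = 3.
So the Richardson estimate is 0.7898148300.
Shift from A(h/2): −0.0054612100.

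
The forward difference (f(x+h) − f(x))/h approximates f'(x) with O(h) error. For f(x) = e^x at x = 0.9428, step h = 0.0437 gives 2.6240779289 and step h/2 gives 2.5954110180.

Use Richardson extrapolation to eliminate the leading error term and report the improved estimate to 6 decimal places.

Order 1 gives 2^r = 2 and 2^r − 1 = 1.
Top: 2(2.5954110180) − (2.6240779289) = 2.5667441071
R = 2.5667441071/1 = 2.5667441071

2.566744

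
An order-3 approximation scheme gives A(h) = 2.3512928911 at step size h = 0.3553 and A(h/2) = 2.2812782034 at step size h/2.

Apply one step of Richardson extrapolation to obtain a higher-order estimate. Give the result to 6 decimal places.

Method order is 3; weight 2^3 = 8.
Top: 8(2.2812782034) − (2.3512928911) = 15.8989327361
Extrapolated: 15.8989327361 / 7 = 2.2712761052
Shift from A(h/2): −0.0100020982.

2.271276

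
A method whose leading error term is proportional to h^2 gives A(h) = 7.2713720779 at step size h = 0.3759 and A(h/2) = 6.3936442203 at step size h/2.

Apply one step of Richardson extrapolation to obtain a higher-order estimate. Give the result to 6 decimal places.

r = 2, so 2^r = 4.
Top: 4(6.3936442203) − (7.2713720779) = 18.3032048033
Denominator 4 − 1 = 3.
R = 18.3032048033/3 = 6.1010682678

6.101068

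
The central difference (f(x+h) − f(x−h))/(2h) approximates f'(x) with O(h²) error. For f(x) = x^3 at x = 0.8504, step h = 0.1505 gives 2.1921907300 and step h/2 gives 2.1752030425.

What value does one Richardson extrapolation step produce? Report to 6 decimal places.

2.169540

Order 2 gives 2^r = 4 and 2^r − 1 = 3.
2^2 × A(h/2) = 8.7008121700; minus A(h) gives 6.5086214400.
R = 6.5086214400/3 = 2.1695404800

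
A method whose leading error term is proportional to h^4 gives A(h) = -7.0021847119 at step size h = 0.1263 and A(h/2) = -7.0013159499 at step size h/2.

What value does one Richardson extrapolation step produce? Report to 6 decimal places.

-7.001258

Method order is 4; weight 2^4 = 16.
Top: 16(-7.0013159499) − (-7.0021847119) = -105.0188704865
Denominator 16 − 1 = 15.
Extrapolated: (-105.0188704865) / 15 = -7.0012580324
Gap between inputs: 8.688e-04; correction applied: +0.0000579175.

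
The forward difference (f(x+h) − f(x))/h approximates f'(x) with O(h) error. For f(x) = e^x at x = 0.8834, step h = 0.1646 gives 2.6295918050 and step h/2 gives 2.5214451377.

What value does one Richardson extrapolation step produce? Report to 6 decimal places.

r = 1, so 2^r = 2.
Difference of the inputs: 2.5214451377 − 2.6295918050 = -0.1081466673
Divide by 2^1 − 1 = 1: (-0.1081466673)/1 = -0.1081466673
R = A(h/2) + (A(h/2) − A(h))/1 = 2.5214451377 − 0.1081466673 = 2.4132984704

2.413298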